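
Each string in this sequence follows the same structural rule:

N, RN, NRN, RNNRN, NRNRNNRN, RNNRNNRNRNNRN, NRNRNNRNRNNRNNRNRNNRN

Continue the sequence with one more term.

From term 3 onward, concatenate the second-to-last term with the last: N·RN = NRN, RN·NRN = RNNRN, …
So term 8 is RNNRNNRNRNNRN·NRNRNNRNRNNRNNRNRNNRN.

RNNRNNRNRNNRNNRNRNNRNRNNRNNRNRNNRN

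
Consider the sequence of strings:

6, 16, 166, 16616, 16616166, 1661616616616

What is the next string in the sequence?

From term 3 onward, concatenate the last term with the second-to-last: 16·6 = 166, 166·16 = 16616, …
So term 7 is 1661616616616·16616166.

166161661661616616166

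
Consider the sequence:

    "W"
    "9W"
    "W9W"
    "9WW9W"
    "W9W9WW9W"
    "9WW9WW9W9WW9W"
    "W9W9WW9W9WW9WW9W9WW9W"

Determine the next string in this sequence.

This is a Fibonacci-style word recurrence s(k) = s(k−2)·s(k−1): e.g. W·9W = W9W.
Continuing: 9WW9WW9W9WW9W · W9W9WW9W9WW9WW9W9WW9W gives term 8.

9WW9WW9W9WW9WW9W9WW9W9WW9WW9W9WW9W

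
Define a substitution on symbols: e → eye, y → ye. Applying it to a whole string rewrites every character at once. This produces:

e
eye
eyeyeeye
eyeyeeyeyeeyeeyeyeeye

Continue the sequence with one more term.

Replace each of the 21 characters of eyeyeeyeyeeyeeyeyeeye in place — eye ye eye ye eye eye ye eye ye eye eye ye eye eye ye eye ye eye eye ye eye — and concatenate.

eyeyeeyeyeeyeeyeyeeyeyeeyeeyeyeeyeeyeyeeyeyeeyeeyeyeeye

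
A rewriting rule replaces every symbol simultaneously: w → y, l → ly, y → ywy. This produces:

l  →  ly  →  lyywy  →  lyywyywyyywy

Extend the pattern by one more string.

Expanding lyywyywyyywy: l→ly, y→ywy, y→ywy, w→y, y→ywy, y→ywy, w→y, y→ywy, y→ywy, y→ywy, w→y, y→ywy. Concatenated: ly ywy ywy y ywy ywy y ywy ywy ywy y ywy.

lyywyywyyywyywyyywyywyywyyywy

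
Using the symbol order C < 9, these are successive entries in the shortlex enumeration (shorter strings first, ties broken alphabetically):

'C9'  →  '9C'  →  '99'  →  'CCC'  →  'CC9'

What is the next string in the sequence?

The successor of CC9 increments the rightmost position that isn't already 9 and resets every position after it to C.

C9C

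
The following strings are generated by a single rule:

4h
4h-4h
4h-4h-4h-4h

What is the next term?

s(k+1) = s(k)·-·s(k) — each term doubles the last with '-' between the halves.
One more doubling of 4h-4h-4h-4h gives the answer.

4h-4h-4h-4h-4h-4h-4h-4h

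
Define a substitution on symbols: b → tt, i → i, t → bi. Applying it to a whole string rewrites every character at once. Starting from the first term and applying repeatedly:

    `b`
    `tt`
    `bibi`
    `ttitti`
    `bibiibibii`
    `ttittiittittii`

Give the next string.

Rewriting the 14 symbols of ttittiittittii one by one yields bi bi i bi bi i i bi bi i bi bi i i; concatenated:

bibiibibiiibibiibibiii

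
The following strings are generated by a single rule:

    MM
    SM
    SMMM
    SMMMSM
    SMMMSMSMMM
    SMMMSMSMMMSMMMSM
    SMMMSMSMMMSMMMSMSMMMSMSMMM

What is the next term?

SMMMSMSMMMSMMMSMSMMMSMSMMMSMMMSMSMMMSMMMSM

Each term (from the third on) is the previous term followed by the one before it: term 3 = SM·MM = SMMM.
So term 8 is SMMMSMSMMMSMMMSMSMMMSMSMMM·SMMMSMSMMMSMMMSM.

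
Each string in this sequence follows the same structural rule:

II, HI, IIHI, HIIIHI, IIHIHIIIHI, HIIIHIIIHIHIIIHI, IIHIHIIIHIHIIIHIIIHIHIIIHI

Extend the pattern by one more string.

HIIIHIIIHIHIIIHIIIHIHIIIHIHIIIHIIIHIHIIIHI

From term 3 onward, concatenate the second-to-last term with the last: II·HI = IIHI, HI·IIHI = HIIIHI, …
Continuing: HIIIHIIIHIHIIIHI · IIHIHIIIHIHIIIHIIIHIHIIIHI gives term 8.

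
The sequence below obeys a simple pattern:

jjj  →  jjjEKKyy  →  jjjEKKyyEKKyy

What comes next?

Every step adds EKKyy to the end: s(k+1) = s(k)·EKKyy.
Applying this once more to jjjEKKyyEKKyy:

jjjEKKyyEKKyyEKKyy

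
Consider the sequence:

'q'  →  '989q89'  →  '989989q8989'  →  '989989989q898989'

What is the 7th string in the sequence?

Every step adds 989 to the front and 89 to the end of the previous string.
From 989989989q898989, 3 further steps: 989989989q898989 → 989989989989q89898989 → 989989989989989q8989898989 → (answer).

989989989989989989q898989898989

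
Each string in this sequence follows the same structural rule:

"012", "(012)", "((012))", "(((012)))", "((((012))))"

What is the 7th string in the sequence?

Each term wraps the previous one in ( on the left and ) on the right.
From ((((012)))), 2 further steps: ((((012)))) → (((((012))))) → (answer).

((((((012))))))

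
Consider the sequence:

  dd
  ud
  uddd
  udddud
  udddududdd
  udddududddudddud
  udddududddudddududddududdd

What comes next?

udddududddudddududddududddudddududddudddud

From term 3 onward, concatenate the last term with the second-to-last: ud·dd = uddd, uddd·ud = udddud, …
Continuing: udddududddudddududddududdd · udddududddudddud gives term 8.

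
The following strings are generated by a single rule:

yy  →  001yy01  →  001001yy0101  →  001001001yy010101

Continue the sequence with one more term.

Each term wraps the previous one in 001 on the left and 01 on the right.
One more step from 001001001yy010101 gives the answer.

001001001001yy01010101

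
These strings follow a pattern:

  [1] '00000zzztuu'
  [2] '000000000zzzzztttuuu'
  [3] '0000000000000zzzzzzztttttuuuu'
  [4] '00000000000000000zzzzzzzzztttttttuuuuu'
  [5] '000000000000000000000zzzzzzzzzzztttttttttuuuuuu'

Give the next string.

0000000000000000000000000zzzzzzzzzzzzztttttttttttuuuuuuu

The n-th term is 4n+1 0's then 2n+1 z's then 2n-1 t's then n+1 u's (n = 1, 2, …).
At n = 6 the blocks have lengths 25, 13, 11, 7.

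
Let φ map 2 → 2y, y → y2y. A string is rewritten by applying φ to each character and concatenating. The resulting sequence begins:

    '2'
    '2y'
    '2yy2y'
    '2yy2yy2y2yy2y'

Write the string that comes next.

2yy2yy2y2yy2yy2y2yy2y2yy2yy2y2yy2y

Applying the rule to each of the 13 symbols of 2yy2yy2y2yy2y gives the pieces 2y y2y y2y 2y y2y y2y 2y y2y 2y y2y y2y 2y y2y, which concatenate to the answer.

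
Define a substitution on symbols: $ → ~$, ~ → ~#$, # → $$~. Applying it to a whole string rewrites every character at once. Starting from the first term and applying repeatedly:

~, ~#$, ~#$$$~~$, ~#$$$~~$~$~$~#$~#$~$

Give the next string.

φ(~#$$$~~$~$~$~#$~#$~$) expands symbol-by-symbol to ~#$ $$~ ~$ ~$ ~$ ~#$ ~#$ ~$ ~#$ ~$ ~#$ ~$ ~#$ $$~ ~$ ~#$ $$~ ~$ ~#$ ~$; joining the 20 pieces gives the next term.

~#$$$~~$~$~$~#$~#$~$~#$~$~#$~$~#$$$~~$~#$$$~~$~#$~$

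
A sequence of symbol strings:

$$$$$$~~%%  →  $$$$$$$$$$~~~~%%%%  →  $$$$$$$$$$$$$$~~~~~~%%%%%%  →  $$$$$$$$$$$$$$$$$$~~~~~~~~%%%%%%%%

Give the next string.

Each string has the form $^{4n+2} ~^{2n} %^{2n} (n = 1, 2, …).
Setting n = 5 gives 22, 10, 10 characters in each block.

$$$$$$$$$$$$$$$$$$$$$$~~~~~~~~~~%%%%%%%%%%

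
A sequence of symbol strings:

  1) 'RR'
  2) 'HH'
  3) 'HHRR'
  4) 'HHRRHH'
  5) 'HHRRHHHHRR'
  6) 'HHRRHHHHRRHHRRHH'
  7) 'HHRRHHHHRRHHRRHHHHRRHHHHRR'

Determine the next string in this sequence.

This is a Fibonacci-style word recurrence s(k) = s(k−1)·s(k−2): e.g. HH·RR = HHRR.
Continuing: HHRRHHHHRRHHRRHHHHRRHHHHRR · HHRRHHHHRRHHRRHH gives term 8.

HHRRHHHHRRHHRRHHHHRRHHHHRRHHRRHHHHRRHHRRHH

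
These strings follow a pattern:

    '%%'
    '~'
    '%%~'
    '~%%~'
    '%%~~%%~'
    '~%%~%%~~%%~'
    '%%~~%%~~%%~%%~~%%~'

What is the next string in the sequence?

This is a Fibonacci-style word recurrence s(k) = s(k−2)·s(k−1): e.g. %%·~ = %%~.
So term 8 is ~%%~%%~~%%~·%%~~%%~~%%~%%~~%%~.

~%%~%%~~%%~%%~~%%~~%%~%%~~%%~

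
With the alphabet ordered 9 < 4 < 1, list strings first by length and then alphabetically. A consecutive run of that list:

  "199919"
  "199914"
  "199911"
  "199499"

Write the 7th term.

199449

Stepping forward 3 times from 199499: 199499 → 199494 → 199491, then the target.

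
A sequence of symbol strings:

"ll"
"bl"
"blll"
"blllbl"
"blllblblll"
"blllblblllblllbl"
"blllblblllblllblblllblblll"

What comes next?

Each term (from the third on) is the previous term followed by the one before it: term 3 = bl·ll = blll.
The next term joins blllblblllblllblblllblblll and blllblblllblllbl.

blllblblllblllblblllblblllblllblblllblllbl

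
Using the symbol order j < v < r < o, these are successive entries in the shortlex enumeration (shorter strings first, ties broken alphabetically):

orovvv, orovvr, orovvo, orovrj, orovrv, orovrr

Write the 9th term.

Continuing the enumeration 3 steps past orovrr: orovrr → orovro → orovoj → (answer).

orovov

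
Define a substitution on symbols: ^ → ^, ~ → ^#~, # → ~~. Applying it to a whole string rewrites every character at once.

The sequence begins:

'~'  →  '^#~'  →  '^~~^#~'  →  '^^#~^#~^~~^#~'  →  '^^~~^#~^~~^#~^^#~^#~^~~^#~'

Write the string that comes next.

^^^#~^#~^~~^#~^^#~^#~^~~^#~^^~~^#~^~~^#~^^#~^#~^~~^#~

Replace each of the 26 characters of ^^~~^#~^~~^#~^^#~^#~^~~^#~ in place — ^ ^ ^#~ ^#~ ^ ~~ ^#~ ^ ^#~ ^#~ ^ ~~ ^#~ ^ ^ ~~ ^#~ ^ ~~ ^#~ ^ ^#~ ^#~ ^ ~~ ^#~ — and concatenate.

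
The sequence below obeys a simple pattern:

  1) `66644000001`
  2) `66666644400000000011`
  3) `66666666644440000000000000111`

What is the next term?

The n-th term is 3n 6's then n+1 4's then 4n+1 0's then n 1's (n = 1, 2, …).
At n = 4 the blocks have lengths 12, 5, 17, 4.

66666666666644444000000000000000001111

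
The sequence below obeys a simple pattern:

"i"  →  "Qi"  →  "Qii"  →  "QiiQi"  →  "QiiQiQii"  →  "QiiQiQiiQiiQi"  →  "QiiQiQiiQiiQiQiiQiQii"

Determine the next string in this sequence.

Each term (from the third on) is the previous term followed by the one before it: term 3 = Qi·i = Qii.
The next term joins QiiQiQiiQiiQiQiiQiQii and QiiQiQiiQiiQi.

QiiQiQiiQiiQiQiiQiQiiQiiQiQiiQiiQi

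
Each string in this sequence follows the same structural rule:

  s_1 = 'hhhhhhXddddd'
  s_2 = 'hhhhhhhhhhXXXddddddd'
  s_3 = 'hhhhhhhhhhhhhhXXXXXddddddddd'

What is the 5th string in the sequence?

hhhhhhhhhhhhhhhhhhhhhhXXXXXXXXXddddddddddddd

Term n consists of 4n+2 h's, followed by 2n-1 X's, followed by 2n+3 d's (n = 1, 2, …).
For term 5, n = 5, so the run lengths are 22, 9, 13.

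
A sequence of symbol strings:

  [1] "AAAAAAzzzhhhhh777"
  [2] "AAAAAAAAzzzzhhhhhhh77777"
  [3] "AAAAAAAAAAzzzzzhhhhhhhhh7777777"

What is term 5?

Each string has the form A^{2n+2} z^{n+1} h^{2n+1} 7^{2n-1}, where the shown terms are n = 2, 3, 4.
For term 5, n = 6, so the run lengths are 14, 7, 13, 11.

AAAAAAAAAAAAAAzzzzzzzhhhhhhhhhhhhh77777777777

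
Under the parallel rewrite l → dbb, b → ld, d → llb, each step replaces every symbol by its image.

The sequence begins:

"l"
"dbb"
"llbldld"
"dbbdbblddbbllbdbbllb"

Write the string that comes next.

Rewriting the 20 symbols of dbbdbblddbbllbdbbllb one by one yields llb ld ld llb ld ld dbb llb llb ld ld dbb dbb ld llb ld ld dbb dbb ld; concatenated:

llbldldllbldlddbbllbllbldlddbbdbbldllbldlddbbdbbld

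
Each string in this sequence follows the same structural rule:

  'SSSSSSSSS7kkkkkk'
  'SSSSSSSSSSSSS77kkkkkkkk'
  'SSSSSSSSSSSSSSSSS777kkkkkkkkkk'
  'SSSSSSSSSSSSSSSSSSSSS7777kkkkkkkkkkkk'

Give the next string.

SSSSSSSSSSSSSSSSSSSSSSSSS77777kkkkkkkkkkkkkk

Term n consists of 4n+1 S's, followed by n-1 7's, followed by 2n+2 k's, where the shown terms are n = 2, 3, 4, 5.
For the next term, n = 6, so the run lengths are 25, 5, 14.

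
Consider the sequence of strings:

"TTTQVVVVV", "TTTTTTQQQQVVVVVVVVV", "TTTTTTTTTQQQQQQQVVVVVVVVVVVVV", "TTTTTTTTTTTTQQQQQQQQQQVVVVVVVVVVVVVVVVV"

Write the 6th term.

TTTTTTTTTTTTTTTTTTQQQQQQQQQQQQQQQQVVVVVVVVVVVVVVVVVVVVVVVVV

Reading off run lengths: T runs 3, 6, 9, 12; Q runs 1, 4, 7, 10; V runs 5, 9, 13, 17 — each is linear in n (n = 1, 2, …).
For term 6, n = 6, so the run lengths are 18, 16, 25.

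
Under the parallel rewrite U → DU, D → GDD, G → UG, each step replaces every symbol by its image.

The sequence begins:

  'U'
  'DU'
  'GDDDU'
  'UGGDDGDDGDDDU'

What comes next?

DUUGUGGDDGDDUGGDDGDDUGGDDGDDGDDDU

Replace each of the 13 characters of UGGDDGDDGDDDU in place — DU UG UG GDD GDD UG GDD GDD UG GDD GDD GDD DU — and concatenate.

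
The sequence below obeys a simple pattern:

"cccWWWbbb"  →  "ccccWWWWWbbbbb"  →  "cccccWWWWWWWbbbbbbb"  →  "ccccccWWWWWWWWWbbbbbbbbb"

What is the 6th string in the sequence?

ccccccccWWWWWWWWWWWWWbbbbbbbbbbbbb

The n-th term is n+2 c's then 2n+1 W's then 2n+1 b's (n = 1, 2, …).
At n = 6 the blocks have lengths 8, 13, 13.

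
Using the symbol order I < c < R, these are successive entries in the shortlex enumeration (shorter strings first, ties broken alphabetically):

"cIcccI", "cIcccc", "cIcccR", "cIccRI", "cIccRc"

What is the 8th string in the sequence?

Continuing the enumeration 3 steps past cIccRc: cIccRc → cIccRR → cIcRII → (answer).

cIcRIc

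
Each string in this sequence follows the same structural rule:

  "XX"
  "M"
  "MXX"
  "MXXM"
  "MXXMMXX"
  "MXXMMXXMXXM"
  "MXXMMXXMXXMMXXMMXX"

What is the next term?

MXXMMXXMXXMMXXMMXXMXXMMXXMXXM

This is a Fibonacci-style word recurrence s(k) = s(k−1)·s(k−2): e.g. M·XX = MXX.
The next term joins MXXMMXXMXXMMXXMMXX and MXXMMXXMXXM.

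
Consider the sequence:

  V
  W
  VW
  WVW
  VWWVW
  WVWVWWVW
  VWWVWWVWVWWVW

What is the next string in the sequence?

WVWVWWVWVWWVWWVWVWWVW

From term 3 onward, concatenate the second-to-last term with the last: V·W = VW, W·VW = WVW, …
The next term joins WVWVWWVW and VWWVWWVWVWWVW.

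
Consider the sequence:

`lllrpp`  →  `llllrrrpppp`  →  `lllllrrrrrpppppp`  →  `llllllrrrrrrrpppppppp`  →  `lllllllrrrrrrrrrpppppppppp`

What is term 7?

lllllllllrrrrrrrrrrrrrpppppppppppppp

Each string has the form l^{n+2} r^{2n-1} p^{2n} (n = 1, 2, …).
At n = 7 the blocks have lengths 9, 13, 14.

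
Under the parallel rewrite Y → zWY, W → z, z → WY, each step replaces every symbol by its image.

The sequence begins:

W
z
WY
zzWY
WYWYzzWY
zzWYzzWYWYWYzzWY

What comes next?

φ(zzWYzzWYWYWYzzWY) expands symbol-by-symbol to WY WY z zWY WY WY z zWY z zWY z zWY WY WY z zWY; joining the 16 pieces gives the next term.

WYWYzzWYWYWYzzWYzzWYzzWYWYWYzzWY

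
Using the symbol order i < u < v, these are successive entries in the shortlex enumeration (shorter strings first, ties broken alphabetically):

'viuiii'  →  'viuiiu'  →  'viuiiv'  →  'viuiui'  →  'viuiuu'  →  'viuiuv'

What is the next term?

Find the rightmost character of viuiuv below v, bump it to the next letter, and reset everything to its right to i.

viuivi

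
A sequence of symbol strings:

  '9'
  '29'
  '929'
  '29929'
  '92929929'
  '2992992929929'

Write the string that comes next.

This is a Fibonacci-style word recurrence s(k) = s(k−2)·s(k−1): e.g. 9·29 = 929.
So term 7 is 92929929·2992992929929.

929299292992992929929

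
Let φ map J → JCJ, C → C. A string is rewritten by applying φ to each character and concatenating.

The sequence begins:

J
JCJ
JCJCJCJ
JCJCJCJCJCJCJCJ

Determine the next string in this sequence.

JCJCJCJCJCJCJCJCJCJCJCJCJCJCJCJ

Replace each of the 15 characters of JCJCJCJCJCJCJCJ in place — JCJ C JCJ C JCJ C JCJ C JCJ C JCJ C JCJ C JCJ — and concatenate.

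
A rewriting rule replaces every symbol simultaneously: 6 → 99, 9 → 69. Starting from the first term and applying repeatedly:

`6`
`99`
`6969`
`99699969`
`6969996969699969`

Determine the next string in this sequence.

φ(6969996969699969) expands symbol-by-symbol to 99 69 99 69 69 69 99 69 99 69 99 69 69 69 99 69; joining the 16 pieces gives the next term.

99699969696999699969996969699969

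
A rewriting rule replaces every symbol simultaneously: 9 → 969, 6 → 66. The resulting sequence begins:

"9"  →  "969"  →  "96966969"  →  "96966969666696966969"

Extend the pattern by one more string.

Rewriting the 20 symbols of 96966969666696966969 one by one yields 969 66 969 66 66 969 66 969 66 66 66 66 969 66 969 66 66 969 66 969; concatenated:

969669696666969669696666666696966969666696966969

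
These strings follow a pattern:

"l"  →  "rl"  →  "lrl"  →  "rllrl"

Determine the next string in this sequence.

From term 3 onward, concatenate the second-to-last term with the last: l·rl = lrl, rl·lrl = rllrl, …
Continuing: lrl · rllrl gives term 5.

lrlrllrl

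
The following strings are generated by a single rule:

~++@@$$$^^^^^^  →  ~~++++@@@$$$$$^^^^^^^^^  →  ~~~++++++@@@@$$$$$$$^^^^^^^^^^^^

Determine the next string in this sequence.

~~~~++++++++@@@@@$$$$$$$$$^^^^^^^^^^^^^^^

Each string has the form ~^{n-1} +^{2n-2} @^{n} $^{2n-1} ^^{3n}, where the shown terms are n = 2, 3, 4.
At n = 5 the blocks have lengths 4, 8, 5, 9, 15.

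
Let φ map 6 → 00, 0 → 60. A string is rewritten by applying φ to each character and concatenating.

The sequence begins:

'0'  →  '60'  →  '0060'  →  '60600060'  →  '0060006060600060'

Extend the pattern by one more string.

Rewriting the 16 symbols of 0060006060600060 one by one yields 60 60 00 60 60 60 00 60 00 60 00 60 60 60 00 60; concatenated:

60600060606000600060006060600060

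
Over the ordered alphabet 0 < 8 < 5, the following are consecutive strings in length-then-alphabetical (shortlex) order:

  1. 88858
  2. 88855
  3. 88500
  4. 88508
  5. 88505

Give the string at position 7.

88588

Advancing 2 positions from 88505 through 88505 → 88580 reaches term 7.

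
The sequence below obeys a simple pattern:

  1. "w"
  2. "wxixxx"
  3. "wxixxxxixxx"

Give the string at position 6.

wxixxxxixxxxixxxxixxxxixxx

The strings grow by a fixed suffix xixxx each time.
From wxixxxxixxx, 3 further steps: wxixxxxixxx → wxixxxxixxxxixxx → wxixxxxixxxxixxxxixxx → (answer).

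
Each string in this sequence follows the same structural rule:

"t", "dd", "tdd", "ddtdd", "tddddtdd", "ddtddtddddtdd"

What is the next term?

tddddtddddtddtddddtdd

This is a Fibonacci-style word recurrence s(k) = s(k−2)·s(k−1): e.g. t·dd = tdd.
The next term joins tddddtdd and ddtddtddddtdd.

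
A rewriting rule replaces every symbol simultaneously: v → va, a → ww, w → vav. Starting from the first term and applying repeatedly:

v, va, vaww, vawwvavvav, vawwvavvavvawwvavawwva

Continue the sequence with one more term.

φ(vawwvavvavvawwvavawwva) expands symbol-by-symbol to va ww vav vav va ww va va ww va va ww vav vav va ww va ww vav vav va ww; joining the 22 pieces gives the next term.

vawwvavvavvawwvavawwvavawwvavvavvawwvawwvavvavvaww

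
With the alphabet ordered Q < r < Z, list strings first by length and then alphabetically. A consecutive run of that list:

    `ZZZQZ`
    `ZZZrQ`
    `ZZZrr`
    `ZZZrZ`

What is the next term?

Find the rightmost character of ZZZrZ below Z, bump it to the next letter, and reset everything to its right to Q.

ZZZZQ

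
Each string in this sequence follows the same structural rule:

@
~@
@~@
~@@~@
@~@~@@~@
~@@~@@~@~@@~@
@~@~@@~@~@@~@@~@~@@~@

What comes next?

Each term (from the third on) is the two preceding terms concatenated in order: term 3 = @·~@ = @~@.
So term 8 is ~@@~@@~@~@@~@·@~@~@@~@~@@~@@~@~@@~@.

~@@~@@~@~@@~@@~@~@@~@~@@~@@~@~@@~@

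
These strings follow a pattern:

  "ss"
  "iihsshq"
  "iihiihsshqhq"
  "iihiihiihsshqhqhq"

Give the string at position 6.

s(k+1) = iih·s(k)·hq, so each term gains iih as a prefix and hq as a suffix.
From iihiihiihsshqhqhq, 2 further steps: iihiihiihsshqhqhq → iihiihiihiihsshqhqhqhq → (answer).

iihiihiihiihiihsshqhqhqhqhq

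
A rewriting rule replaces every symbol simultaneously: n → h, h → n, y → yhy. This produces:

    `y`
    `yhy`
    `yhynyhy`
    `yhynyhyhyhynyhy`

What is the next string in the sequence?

yhynyhyhyhynyhynyhynyhyhyhynyhy

Applying the rule to each of the 15 symbols of yhynyhyhyhynyhy gives the pieces yhy n yhy h yhy n yhy n yhy n yhy h yhy n yhy, which concatenate to the answer.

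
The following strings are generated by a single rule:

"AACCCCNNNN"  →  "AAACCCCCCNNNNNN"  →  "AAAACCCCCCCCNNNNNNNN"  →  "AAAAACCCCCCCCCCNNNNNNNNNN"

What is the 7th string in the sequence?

AAAAAAAACCCCCCCCCCCCCCCCNNNNNNNNNNNNNNNN

Reading off run lengths: A runs 2, 3, 4, 5; C runs 4, 6, 8, 10; N runs 4, 6, 8, 10 — each is linear in n, where the shown terms are n = 2, 3, 4, 5.
For term 7, n = 8, so the run lengths are 8, 16, 16.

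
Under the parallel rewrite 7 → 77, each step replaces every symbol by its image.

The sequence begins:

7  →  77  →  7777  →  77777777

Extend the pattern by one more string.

Expanding 77777777: 7→77, 7→77, 7→77, 7→77, 7→77, 7→77, 7→77, 7→77. Concatenated: 77 77 77 77 77 77 77 77.

7777777777777777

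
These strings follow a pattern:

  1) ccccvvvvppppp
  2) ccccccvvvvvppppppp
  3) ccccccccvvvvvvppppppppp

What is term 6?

ccccccccccccccvvvvvvvvvppppppppppppppp

Term n consists of 2n c's, followed by n+2 v's, followed by 2n+1 p's, where the shown terms are n = 2, 3, 4.
For term 6, n = 7, so the run lengths are 14, 9, 15.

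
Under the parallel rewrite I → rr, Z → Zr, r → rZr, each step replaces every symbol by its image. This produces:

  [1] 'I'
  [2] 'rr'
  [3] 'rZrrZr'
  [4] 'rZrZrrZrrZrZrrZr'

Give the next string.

φ(rZrZrrZrrZrZrrZr) expands symbol-by-symbol to rZr Zr rZr Zr rZr rZr Zr rZr rZr Zr rZr Zr rZr rZr Zr rZr; joining the 16 pieces gives the next term.

rZrZrrZrZrrZrrZrZrrZrrZrZrrZrZrrZrrZrZrrZr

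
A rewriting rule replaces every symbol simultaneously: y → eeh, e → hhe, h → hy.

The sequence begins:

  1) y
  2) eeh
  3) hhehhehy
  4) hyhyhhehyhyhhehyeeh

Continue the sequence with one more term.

φ(hyhyhhehyhyhhehyeeh) expands symbol-by-symbol to hy eeh hy eeh hy hy hhe hy eeh hy eeh hy hy hhe hy eeh hhe hhe hy; joining the 19 pieces gives the next term.

hyeehhyeehhyhyhhehyeehhyeehhyhyhhehyeehhhehhehy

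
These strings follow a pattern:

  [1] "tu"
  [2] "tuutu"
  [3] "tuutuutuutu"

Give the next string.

Each string is two copies of the previous one joined by 'u'.
So the next term is two copies of tuutuutuutu with 'u' between the halves.

tuutuutuutuutuutuutuutu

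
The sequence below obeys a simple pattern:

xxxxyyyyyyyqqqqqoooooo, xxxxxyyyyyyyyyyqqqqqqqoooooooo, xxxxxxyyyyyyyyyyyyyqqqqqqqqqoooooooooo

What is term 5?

xxxxxxxxyyyyyyyyyyyyyyyyyyyqqqqqqqqqqqqqoooooooooooooo

Term n consists of n+2 x's, followed by 3n+1 y's, followed by 2n+1 q's, followed by 2n+2 o's, where the shown terms are n = 2, 3, 4.
Setting n = 6 gives 8, 19, 13, 14 characters in each block.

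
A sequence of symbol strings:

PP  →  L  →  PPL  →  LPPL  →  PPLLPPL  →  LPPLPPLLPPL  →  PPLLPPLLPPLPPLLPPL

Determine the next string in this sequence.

From term 3 onward, concatenate the second-to-last term with the last: PP·L = PPL, L·PPL = LPPL, …
Continuing: LPPLPPLLPPL · PPLLPPLLPPLPPLLPPL gives term 8.

LPPLPPLLPPLPPLLPPLLPPLPPLLPPL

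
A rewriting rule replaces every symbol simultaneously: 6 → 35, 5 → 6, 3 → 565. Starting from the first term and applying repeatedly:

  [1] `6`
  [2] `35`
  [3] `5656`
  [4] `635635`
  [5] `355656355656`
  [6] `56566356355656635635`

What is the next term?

635635355656355656635635355656355656

Applying the rule to each of the 20 symbols of 56566356355656635635 gives the pieces 6 35 6 35 35 565 6 35 565 6 6 35 6 35 35 565 6 35 565 6, which concatenate to the answer.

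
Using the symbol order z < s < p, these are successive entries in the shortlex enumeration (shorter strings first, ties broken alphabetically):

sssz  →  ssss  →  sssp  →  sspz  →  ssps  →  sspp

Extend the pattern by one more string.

spzz

The successor of sspp increments the rightmost position that isn't already p and resets every position after it to z.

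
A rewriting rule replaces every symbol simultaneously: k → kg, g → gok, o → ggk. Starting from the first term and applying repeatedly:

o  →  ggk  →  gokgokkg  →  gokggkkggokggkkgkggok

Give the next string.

Applying the rule to each of the 21 symbols of gokggkkggokggkkgkggok gives the pieces gok ggk kg gok gok kg kg gok gok ggk kg gok gok kg kg gok kg gok gok ggk kg, which concatenate to the answer.

gokggkkggokgokkgkggokgokggkkggokgokkgkggokkggokgokggkkg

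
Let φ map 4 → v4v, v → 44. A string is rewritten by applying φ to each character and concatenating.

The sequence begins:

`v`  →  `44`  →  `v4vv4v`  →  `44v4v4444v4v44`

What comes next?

Rewriting the 14 symbols of 44v4v4444v4v44 one by one yields v4v v4v 44 v4v 44 v4v v4v v4v v4v 44 v4v 44 v4v v4v; concatenated:

v4vv4v44v4v44v4vv4vv4vv4v44v4v44v4vv4v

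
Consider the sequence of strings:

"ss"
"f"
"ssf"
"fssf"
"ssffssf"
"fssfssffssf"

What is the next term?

This is a Fibonacci-style word recurrence s(k) = s(k−2)·s(k−1): e.g. ss·f = ssf.
The next term joins ssffssf and fssfssffssf.

ssffssffssfssffssf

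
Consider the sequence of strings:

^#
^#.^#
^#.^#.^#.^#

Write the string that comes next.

^#.^#.^#.^#.^#.^#.^#.^#

Every step duplicates the string with '.' between the halves.
So the next term is two copies of ^#.^#.^#.^# with '.' between the halves.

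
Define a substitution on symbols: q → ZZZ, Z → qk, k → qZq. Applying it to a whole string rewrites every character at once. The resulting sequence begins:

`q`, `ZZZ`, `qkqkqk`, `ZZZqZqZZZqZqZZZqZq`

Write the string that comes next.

qkqkqkZZZqkZZZqkqkqkZZZqkZZZqkqkqkZZZqkZZZ

Applying the rule to each of the 18 symbols of ZZZqZqZZZqZqZZZqZq gives the pieces qk qk qk ZZZ qk ZZZ qk qk qk ZZZ qk ZZZ qk qk qk ZZZ qk ZZZ, which concatenate to the answer.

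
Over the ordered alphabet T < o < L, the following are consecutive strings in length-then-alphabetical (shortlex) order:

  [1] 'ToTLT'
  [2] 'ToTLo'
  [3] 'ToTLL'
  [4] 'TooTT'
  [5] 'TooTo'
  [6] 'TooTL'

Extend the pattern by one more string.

ToooT

Treat TooTL as a base-3 numeral over the given alphabet and add one, carrying through any trailing L's.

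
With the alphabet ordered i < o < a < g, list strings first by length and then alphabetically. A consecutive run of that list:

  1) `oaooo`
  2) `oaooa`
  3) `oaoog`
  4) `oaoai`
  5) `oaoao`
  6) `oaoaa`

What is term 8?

Stepping forward 2 times from oaoaa: oaoaa → oaoag, then the target.

oaogi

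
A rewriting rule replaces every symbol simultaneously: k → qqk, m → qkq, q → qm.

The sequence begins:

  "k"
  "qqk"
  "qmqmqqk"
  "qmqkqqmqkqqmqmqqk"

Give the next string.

Applying the rule to each of the 17 symbols of qmqkqqmqkqqmqmqqk gives the pieces qm qkq qm qqk qm qm qkq qm qqk qm qm qkq qm qkq qm qm qqk, which concatenate to the answer.

qmqkqqmqqkqmqmqkqqmqqkqmqmqkqqmqkqqmqmqqk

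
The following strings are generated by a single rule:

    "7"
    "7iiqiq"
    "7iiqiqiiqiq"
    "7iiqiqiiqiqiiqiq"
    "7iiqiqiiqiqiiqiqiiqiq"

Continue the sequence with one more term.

The strings grow by a fixed suffix iiqiq each time.
So the next term is 7iiqiqiiqiqiiqiqiiqiq·iiqiq.

7iiqiqiiqiqiiqiqiiqiqiiqiq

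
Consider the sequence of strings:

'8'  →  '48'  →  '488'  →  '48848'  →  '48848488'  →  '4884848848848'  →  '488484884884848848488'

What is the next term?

4884848848848488484884884848848848

This is a Fibonacci-style word recurrence s(k) = s(k−1)·s(k−2): e.g. 48·8 = 488.
So term 8 is 488484884884848848488·4884848848848.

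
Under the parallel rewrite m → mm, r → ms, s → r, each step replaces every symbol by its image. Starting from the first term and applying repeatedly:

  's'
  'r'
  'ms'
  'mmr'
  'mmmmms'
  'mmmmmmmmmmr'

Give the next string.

Apply φ to mmmmmmmmmmr symbol by symbol: m→mm, m→mm, m→mm, m→mm, m→mm, m→mm, m→mm, m→mm, m→mm, m→mm, r→ms; joined: mm mm mm mm mm mm mm mm mm mm ms.

mmmmmmmmmmmmmmmmmmmmms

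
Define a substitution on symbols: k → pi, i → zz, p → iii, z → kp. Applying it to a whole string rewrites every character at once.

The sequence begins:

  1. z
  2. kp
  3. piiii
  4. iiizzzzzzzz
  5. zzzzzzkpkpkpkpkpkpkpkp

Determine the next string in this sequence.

Rewriting the 22 symbols of zzzzzzkpkpkpkpkpkpkpkp one by one yields kp kp kp kp kp kp pi iii pi iii pi iii pi iii pi iii pi iii pi iii pi iii; concatenated:

kpkpkpkpkpkppiiiipiiiipiiiipiiiipiiiipiiiipiiiipiiii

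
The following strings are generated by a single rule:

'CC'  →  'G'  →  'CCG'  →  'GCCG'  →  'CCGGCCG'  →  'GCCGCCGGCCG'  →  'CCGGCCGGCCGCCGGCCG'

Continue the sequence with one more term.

GCCGCCGGCCGCCGGCCGGCCGCCGGCCG

Each term (from the third on) is the two preceding terms concatenated in order: term 3 = CC·G = CCG.
Continuing: GCCGCCGGCCG · CCGGCCGGCCGCCGGCCG gives term 8.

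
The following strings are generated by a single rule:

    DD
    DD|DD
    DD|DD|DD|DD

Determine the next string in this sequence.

DD|DD|DD|DD|DD|DD|DD|DD

Every step duplicates the string with '|' between the halves.
So the next term is two copies of DD|DD|DD|DD with '|' between the halves.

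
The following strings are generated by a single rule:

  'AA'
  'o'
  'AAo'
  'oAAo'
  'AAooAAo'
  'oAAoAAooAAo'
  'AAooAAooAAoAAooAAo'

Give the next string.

Each term (from the third on) is the two preceding terms concatenated in order: term 3 = AA·o = AAo.
The next term joins oAAoAAooAAo and AAooAAooAAoAAooAAo.

oAAoAAooAAoAAooAAooAAoAAooAAo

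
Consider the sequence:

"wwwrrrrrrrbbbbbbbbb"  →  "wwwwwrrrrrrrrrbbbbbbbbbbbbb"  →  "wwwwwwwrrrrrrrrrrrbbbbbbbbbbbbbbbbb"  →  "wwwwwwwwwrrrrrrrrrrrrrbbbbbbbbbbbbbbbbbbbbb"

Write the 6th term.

wwwwwwwwwwwwwrrrrrrrrrrrrrrrrrbbbbbbbbbbbbbbbbbbbbbbbbbbbbb

The n-th term is 2n-1 w's then 2n+3 r's then 4n+1 b's, where the shown terms are n = 2, 3, 4, 5.
For term 6, n = 7, so the run lengths are 13, 17, 29.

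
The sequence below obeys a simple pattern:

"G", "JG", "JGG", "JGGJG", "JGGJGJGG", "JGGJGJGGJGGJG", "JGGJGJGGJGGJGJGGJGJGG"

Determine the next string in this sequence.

This is a Fibonacci-style word recurrence s(k) = s(k−1)·s(k−2): e.g. JG·G = JGG.
The next term joins JGGJGJGGJGGJGJGGJGJGG and JGGJGJGGJGGJG.

JGGJGJGGJGGJGJGGJGJGGJGGJGJGGJGGJG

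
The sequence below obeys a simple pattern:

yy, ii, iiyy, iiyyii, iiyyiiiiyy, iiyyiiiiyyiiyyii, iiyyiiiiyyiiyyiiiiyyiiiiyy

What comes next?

From term 3 onward, concatenate the last term with the second-to-last: ii·yy = iiyy, iiyy·ii = iiyyii, …
So term 8 is iiyyiiiiyyiiyyiiiiyyiiiiyy·iiyyiiiiyyiiyyii.

iiyyiiiiyyiiyyiiiiyyiiiiyyiiyyiiiiyyiiyyii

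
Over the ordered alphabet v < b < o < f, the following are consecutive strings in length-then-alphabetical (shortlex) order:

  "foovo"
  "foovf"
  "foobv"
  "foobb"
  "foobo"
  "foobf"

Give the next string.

fooov

Treat foobf as a base-4 numeral over the given alphabet and add one, carrying through any trailing f's.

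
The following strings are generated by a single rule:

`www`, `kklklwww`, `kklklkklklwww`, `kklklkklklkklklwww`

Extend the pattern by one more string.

kklklkklklkklklkklklwww

Each term is the previous one with kklkl prepended.
So the next term is kklkl·kklklkklklkklklwww.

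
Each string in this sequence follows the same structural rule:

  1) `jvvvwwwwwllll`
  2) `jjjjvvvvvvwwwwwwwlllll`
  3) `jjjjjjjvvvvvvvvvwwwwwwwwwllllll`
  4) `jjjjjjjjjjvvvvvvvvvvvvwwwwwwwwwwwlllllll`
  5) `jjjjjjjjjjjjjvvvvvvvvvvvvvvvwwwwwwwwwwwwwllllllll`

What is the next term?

Reading off run lengths: j runs 1, 4, 7, 10, 13; v runs 3, 6, 9, 12, 15; w runs 5, 7, 9, 11, 13; l runs 4, 5, 6, 7, 8 — each is linear in n (n = 1, 2, …).
Setting n = 6 gives 16, 18, 15, 9 characters in each block.

jjjjjjjjjjjjjjjjvvvvvvvvvvvvvvvvvvwwwwwwwwwwwwwwwlllllllll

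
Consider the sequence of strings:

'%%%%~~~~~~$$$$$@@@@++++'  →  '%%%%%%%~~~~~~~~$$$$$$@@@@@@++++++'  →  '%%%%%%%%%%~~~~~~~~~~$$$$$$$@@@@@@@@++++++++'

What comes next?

Each string has the form %^{3n-2} ~^{2n+2} $^{n+3} @^{2n} +^{2n}, where the shown terms are n = 2, 3, 4.
At n = 5 the blocks have lengths 13, 12, 8, 10, 10.

%%%%%%%%%%%%%~~~~~~~~~~~~$$$$$$$$@@@@@@@@@@++++++++++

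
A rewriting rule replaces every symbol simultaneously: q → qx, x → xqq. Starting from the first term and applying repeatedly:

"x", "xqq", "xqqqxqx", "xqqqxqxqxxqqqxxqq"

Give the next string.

xqqqxqxqxxqqqxxqqqxxqqxqqqxqxqxxqqxqqqxqx

Applying the rule to each of the 17 symbols of xqqqxqxqxxqqqxxqq gives the pieces xqq qx qx qx xqq qx xqq qx xqq xqq qx qx qx xqq xqq qx qx, which concatenate to the answer.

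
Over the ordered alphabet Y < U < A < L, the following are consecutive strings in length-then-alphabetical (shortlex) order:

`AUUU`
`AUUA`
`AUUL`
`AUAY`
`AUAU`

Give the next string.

AUAA

The successor of AUAU increments the rightmost position that isn't already L and resets every position after it to Y.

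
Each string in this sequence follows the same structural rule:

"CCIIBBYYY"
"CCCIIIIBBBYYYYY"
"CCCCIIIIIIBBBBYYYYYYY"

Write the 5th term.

CCCCCCIIIIIIIIIIBBBBBBYYYYYYYYYYY

Term n consists of n+1 C's, followed by 2n I's, followed by n+1 B's, followed by 2n+1 Y's (n = 1, 2, …).
For term 5, n = 5, so the run lengths are 6, 10, 6, 11.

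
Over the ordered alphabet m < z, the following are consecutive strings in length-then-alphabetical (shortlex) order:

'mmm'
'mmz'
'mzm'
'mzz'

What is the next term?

zmm

Treat mzz as a base-2 numeral over the given alphabet and add one, carrying through any trailing z's.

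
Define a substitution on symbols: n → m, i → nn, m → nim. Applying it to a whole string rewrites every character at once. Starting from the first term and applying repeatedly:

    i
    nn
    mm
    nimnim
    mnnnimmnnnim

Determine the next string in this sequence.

nimmmmnnnimnimmmmnnnim

Rewriting each symbol of mnnnimmnnnim: m→nim, n→m, n→m, n→m, i→nn, m→nim, m→nim, n→m, n→m, n→m, i→nn, m→nim, which concatenates to nim m m m nn nim nim m m m nn nim.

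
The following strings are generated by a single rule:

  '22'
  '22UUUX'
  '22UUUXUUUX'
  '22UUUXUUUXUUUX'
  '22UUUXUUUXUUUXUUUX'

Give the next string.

The strings grow by a fixed suffix UUUX each time.
Applying this once more to 22UUUXUUUXUUUXUUUX:

22UUUXUUUXUUUXUUUXUUUX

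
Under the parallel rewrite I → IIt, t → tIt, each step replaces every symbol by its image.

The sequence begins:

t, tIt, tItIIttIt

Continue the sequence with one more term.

Apply φ to tItIIttIt symbol by symbol: t→tIt, I→IIt, t→tIt, I→IIt, I→IIt, t→tIt, t→tIt, I→IIt, t→tIt; joined: tIt IIt tIt IIt IIt tIt tIt IIt tIt.

tItIIttItIItIIttIttItIIttIt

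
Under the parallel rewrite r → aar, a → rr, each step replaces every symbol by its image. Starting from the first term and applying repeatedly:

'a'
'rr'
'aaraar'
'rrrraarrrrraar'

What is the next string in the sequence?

Applying the rule to each of the 14 symbols of rrrraarrrrraar gives the pieces aar aar aar aar rr rr aar aar aar aar aar rr rr aar, which concatenate to the answer.

aaraaraaraarrrrraaraaraaraaraarrrrraar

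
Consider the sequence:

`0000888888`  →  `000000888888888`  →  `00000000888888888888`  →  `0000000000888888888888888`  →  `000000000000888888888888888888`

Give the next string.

Each string has the form 0^{2n} 8^{3n}, where the shown terms are n = 2, 3, 4, 5, 6.
Setting n = 7 gives 14, 21 characters in each block.

00000000000000888888888888888888888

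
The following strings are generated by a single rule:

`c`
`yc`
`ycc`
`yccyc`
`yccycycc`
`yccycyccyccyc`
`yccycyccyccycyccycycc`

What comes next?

yccycyccyccycyccycyccyccycyccyccyc

Each term (from the third on) is the previous term followed by the one before it: term 3 = yc·c = ycc.
So term 8 is yccycyccyccycyccycycc·yccycyccyccyc.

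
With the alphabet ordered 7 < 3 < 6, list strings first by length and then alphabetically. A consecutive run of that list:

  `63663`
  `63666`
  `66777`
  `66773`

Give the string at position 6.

Stepping forward 2 times from 66773: 66773 → 66776, then the target.

66737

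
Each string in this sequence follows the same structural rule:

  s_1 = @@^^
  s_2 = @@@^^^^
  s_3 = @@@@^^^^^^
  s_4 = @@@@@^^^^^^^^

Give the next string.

Each string has the form @^{n+1} ^^{2n} (n = 1, 2, …).
Setting n = 5 gives 6, 10 characters in each block.

@@@@@@^^^^^^^^^^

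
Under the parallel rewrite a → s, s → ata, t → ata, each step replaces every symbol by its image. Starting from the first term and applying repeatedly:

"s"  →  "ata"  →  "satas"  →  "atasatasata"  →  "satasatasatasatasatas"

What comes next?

Applying the rule to each of the 21 symbols of satasatasatasatasatas gives the pieces ata s ata s ata s ata s ata s ata s ata s ata s ata s ata s ata, which concatenate to the answer.

atasatasatasatasatasatasatasatasatasatasata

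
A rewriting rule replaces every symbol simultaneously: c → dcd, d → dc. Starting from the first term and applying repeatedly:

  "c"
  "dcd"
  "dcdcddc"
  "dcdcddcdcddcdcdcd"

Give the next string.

Replace each of the 17 characters of dcdcddcdcddcdcdcd in place — dc dcd dc dcd dc dc dcd dc dcd dc dc dcd dc dcd dc dcd dc — and concatenate.

dcdcddcdcddcdcdcddcdcddcdcdcddcdcddcdcddc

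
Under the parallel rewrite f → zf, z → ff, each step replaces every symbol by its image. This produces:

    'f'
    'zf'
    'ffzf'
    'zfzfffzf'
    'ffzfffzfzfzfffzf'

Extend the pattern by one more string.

Rewriting the 16 symbols of ffzfffzfzfzfffzf one by one yields zf zf ff zf zf zf ff zf ff zf ff zf zf zf ff zf; concatenated:

zfzfffzfzfzfffzfffzfffzfzfzfffzf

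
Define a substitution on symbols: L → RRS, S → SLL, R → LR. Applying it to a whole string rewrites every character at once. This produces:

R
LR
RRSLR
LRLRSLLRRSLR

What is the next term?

RRSLRRRSLRSLLRRSRRSLRLRSLLRRSLR

Rewriting each symbol of LRLRSLLRRSLR: L→RRS, R→LR, L→RRS, R→LR, S→SLL, L→RRS, L→RRS, R→LR, R→LR, S→SLL, L→RRS, R→LR, which concatenates to RRS LR RRS LR SLL RRS RRS LR LR SLL RRS LR.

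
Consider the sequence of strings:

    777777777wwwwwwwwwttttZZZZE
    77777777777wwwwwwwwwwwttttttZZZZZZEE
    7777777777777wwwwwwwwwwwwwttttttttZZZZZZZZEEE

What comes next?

777777777777777wwwwwwwwwwwwwwwttttttttttZZZZZZZZZZEEEE

Each string has the form 7^{2n+3} w^{2n+3} t^{2n-2} Z^{2n-2} E^{n-2}, where the shown terms are n = 3, 4, 5.
Setting n = 6 gives 15, 15, 10, 10, 4 characters in each block.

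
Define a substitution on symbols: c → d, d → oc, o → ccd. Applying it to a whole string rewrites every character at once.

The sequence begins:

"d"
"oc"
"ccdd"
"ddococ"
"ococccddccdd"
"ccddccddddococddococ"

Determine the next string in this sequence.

ddococddococococccddccddococccddccdd

Applying the rule to each of the 20 symbols of ccddccddddococddococ gives the pieces d d oc oc d d oc oc oc oc ccd d ccd d oc oc ccd d ccd d, which concatenate to the answer.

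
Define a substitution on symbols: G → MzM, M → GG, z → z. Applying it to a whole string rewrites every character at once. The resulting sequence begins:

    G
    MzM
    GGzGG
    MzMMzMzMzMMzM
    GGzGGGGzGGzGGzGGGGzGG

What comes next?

Applying the rule to each of the 21 symbols of GGzGGGGzGGzGGzGGGGzGG gives the pieces MzM MzM z MzM MzM MzM MzM z MzM MzM z MzM MzM z MzM MzM MzM MzM z MzM MzM, which concatenate to the answer.

MzMMzMzMzMMzMMzMMzMzMzMMzMzMzMMzMzMzMMzMMzMMzMzMzMMzM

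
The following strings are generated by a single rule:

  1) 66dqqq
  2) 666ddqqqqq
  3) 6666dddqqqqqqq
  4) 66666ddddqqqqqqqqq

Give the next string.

Reading off run lengths: 6 runs 2, 3, 4, 5; d runs 1, 2, 3, 4; q runs 3, 5, 7, 9 — each is linear in n (n = 1, 2, …).
For the next term, n = 5, so the run lengths are 6, 5, 11.

666666dddddqqqqqqqqqqq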